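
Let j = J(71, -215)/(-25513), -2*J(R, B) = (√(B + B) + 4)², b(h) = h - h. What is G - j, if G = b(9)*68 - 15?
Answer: -382488/25513 - 4*I*√430/25513 ≈ -14.992 - 0.0032511*I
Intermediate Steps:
b(h) = 0
J(R, B) = -(4 + √2*√B)²/2 (J(R, B) = -(√(B + B) + 4)²/2 = -(√(2*B) + 4)²/2 = -(√2*√B + 4)²/2 = -(4 + √2*√B)²/2)
G = -15 (G = 0*68 - 15 = 0 - 15 = -15)
j = (4 + I*√430)²/51026 (j = -(4 + √2*√(-215))²/2/(-25513) = -(4 + √2*(I*√215))²/2*(-1/25513) = -(4 + I*√430)²/2*(-1/25513) = (4 + I*√430)²/51026 ≈ -0.0081135 + 0.0032511*I)
G - j = -15 - (4 + I*√430)²/51026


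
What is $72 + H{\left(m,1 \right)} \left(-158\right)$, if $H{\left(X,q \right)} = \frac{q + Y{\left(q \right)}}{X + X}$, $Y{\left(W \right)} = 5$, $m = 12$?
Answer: $\frac{65}{2} \approx 32.5$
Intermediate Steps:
$H{\left(X,q \right)} = \frac{5 + q}{2 X}$ ($H{\left(X,q \right)} = \frac{q + 5}{X + X} = \frac{5 + q}{2 X}$)
$72 + H{\left(m,1 \right)} \left(-158\right) = 72 + \frac{5 + 1}{2 \cdot 12} \left(-158\right) = 72 + \frac{1}{2} \cdot \frac{1}{12} \cdot 6 \left(-158\right) = 72 + \frac{1}{4} \left(-158\right) = 72 - \frac{79}{2} = \frac{65}{2}$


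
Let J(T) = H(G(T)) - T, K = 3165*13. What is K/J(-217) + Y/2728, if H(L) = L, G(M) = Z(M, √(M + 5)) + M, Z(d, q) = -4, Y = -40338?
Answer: -7025307/682 ≈ -10301.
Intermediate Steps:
K = 41145
G(M) = -4 + M
J(T) = -4 (J(T) = (-4 + T) - T = -4)
K/J(-217) + Y/2728 = 41145/(-4) - 40338/2728 = 41145*(-¼) - 40338*1/2728 = -41145/4 - 20169/1364 = -7025307/682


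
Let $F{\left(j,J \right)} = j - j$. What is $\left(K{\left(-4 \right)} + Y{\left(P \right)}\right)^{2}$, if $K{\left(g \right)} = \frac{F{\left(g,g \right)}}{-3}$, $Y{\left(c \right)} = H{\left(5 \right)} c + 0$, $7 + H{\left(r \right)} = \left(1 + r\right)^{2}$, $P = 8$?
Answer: $53824$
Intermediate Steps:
$F{\left(j,J \right)} = 0$
$H{\left(r \right)} = -7 + \left(1 + r\right)^{2}$
$Y{\left(c \right)} = 29 c$ ($Y{\left(c \right)} = \left(-7 + \left(1 + 5\right)^{2}\right) c + 0 = \left(-7 + 6^{2}\right) c + 0 = \left(-7 + 36\right) c + 0 = 29 c + 0 = 29 c$)
$K{\left(g \right)} = 0$ ($K{\left(g \right)} = \frac{0}{-3} = 0 \left(- \frac{1}{3}\right) = 0$)
$\left(K{\left(-4 \right)} + Y{\left(P \right)}\right)^{2} = \left(0 + 29 \cdot 8\right)^{2} = \left(0 + 232\right)^{2} = 232^{2} = 53824$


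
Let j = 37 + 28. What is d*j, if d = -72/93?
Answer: -1560/31 ≈ -50.323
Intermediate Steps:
d = -24/31 (d = -72*1/93 = -24/31 ≈ -0.77419)
j = 65
d*j = -24/31*65 = -1560/31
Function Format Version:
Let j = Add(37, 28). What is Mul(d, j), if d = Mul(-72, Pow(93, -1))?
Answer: Rational(-1560, 31) ≈ -50.323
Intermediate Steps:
d = Rational(-24, 31) (d = Mul(-72, Rational(1, 93)) = Rational(-24, 31) ≈ -0.77419)
j = 65
Mul(d, j) = Mul(Rational(-24, 31), 65) = Rational(-1560, 31)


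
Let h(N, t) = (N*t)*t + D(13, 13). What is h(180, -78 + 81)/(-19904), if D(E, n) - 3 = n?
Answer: -409/4976 ≈ -0.082195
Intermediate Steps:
D(E, n) = 3 + n
h(N, t) = 16 + N*t**2 (h(N, t) = (N*t)*t + (3 + 13) = N*t**2 + 16 = 16 + N*t**2)
h(180, -78 + 81)/(-19904) = (16 + 180*(-78 + 81)**2)/(-19904) = (16 + 180*3**2)*(-1/19904) = (16 + 180*9)*(-1/19904) = (16 + 1620)*(-1/19904) = 1636*(-1/19904) = -409/4976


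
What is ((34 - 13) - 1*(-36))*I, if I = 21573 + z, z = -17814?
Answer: 214263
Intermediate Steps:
I = 3759 (I = 21573 - 17814 = 3759)
((34 - 13) - 1*(-36))*I = ((34 - 13) - 1*(-36))*3759 = (21 + 36)*3759 = 57*3759 = 214263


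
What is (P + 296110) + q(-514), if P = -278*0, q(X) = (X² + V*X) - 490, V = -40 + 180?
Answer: 487856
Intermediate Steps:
V = 140
q(X) = -490 + X² + 140*X (q(X) = (X² + 140*X) - 490 = -490 + X² + 140*X)
P = 0
(P + 296110) + q(-514) = (0 + 296110) + (-490 + (-514)² + 140*(-514)) = 296110 + (-490 + 264196 - 71960) = 296110 + 191746 = 487856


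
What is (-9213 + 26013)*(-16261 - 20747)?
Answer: -621734400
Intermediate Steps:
(-9213 + 26013)*(-16261 - 20747) = 16800*(-37008) = -621734400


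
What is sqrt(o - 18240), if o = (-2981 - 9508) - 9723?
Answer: 2*I*sqrt(10113) ≈ 201.13*I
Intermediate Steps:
o = -22212 (o = -12489 - 9723 = -22212)
sqrt(o - 18240) = sqrt(-22212 - 18240) = sqrt(-40452) = 2*I*sqrt(10113)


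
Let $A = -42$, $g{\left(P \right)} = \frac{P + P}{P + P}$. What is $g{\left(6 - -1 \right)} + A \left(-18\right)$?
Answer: $757$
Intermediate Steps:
$g{\left(P \right)} = 1$ ($g{\left(P \right)} = \frac{2 P}{2 P} = 2 P \frac{1}{2 P} = 1$)
$g{\left(6 - -1 \right)} + A \left(-18\right) = 1 - -756 = 1 + 756 = 757$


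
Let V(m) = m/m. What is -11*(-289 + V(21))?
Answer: 3168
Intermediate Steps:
V(m) = 1
-11*(-289 + V(21)) = -11*(-289 + 1) = -11*(-288) = 3168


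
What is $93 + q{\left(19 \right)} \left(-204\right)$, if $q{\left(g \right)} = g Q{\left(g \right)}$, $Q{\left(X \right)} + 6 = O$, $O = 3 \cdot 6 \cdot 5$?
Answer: $-325491$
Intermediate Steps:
$O = 90$ ($O = 18 \cdot 5 = 90$)
$Q{\left(X \right)} = 84$ ($Q{\left(X \right)} = -6 + 90 = 84$)
$q{\left(g \right)} = 84 g$ ($q{\left(g \right)} = g 84 = 84 g$)
$93 + q{\left(19 \right)} \left(-204\right) = 93 + 84 \cdot 19 \left(-204\right) = 93 + 1596 \left(-204\right) = 93 - 325584 = -325491$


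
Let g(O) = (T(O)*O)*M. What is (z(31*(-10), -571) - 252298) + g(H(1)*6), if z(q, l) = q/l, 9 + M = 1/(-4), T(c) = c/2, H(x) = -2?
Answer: -144442134/571 ≈ -2.5296e+5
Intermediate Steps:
T(c) = c/2 (T(c) = c*(1/2) = c/2)
M = -37/4 (M = -9 + 1/(-4) = -9 - 1/4 = -37/4 ≈ -9.2500)
g(O) = -37*O**2/8 (g(O) = ((O/2)*O)*(-37/4) = (O**2/2)*(-37/4) = -37*O**2/8)
(z(31*(-10), -571) - 252298) + g(H(1)*6) = ((31*(-10))/(-571) - 252298) - 37*(-2*6)**2/8 = (-310*(-1/571) - 252298) - 37/8*(-12)**2 = (310/571 - 252298) - 37/8*144 = -144061848/571 - 666 = -144442134/571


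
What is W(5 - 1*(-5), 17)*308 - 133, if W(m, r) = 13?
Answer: 3871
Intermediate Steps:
W(5 - 1*(-5), 17)*308 - 133 = 13*308 - 133 = 4004 - 133 = 3871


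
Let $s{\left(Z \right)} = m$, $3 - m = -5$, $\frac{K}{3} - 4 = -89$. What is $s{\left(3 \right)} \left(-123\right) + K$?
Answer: $-1239$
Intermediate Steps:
$K = -255$ ($K = 12 + 3 \left(-89\right) = 12 - 267 = -255$)
$m = 8$ ($m = 3 - -5 = 3 + 5 = 8$)
$s{\left(Z \right)} = 8$
$s{\left(3 \right)} \left(-123\right) + K = 8 \left(-123\right) - 255 = -984 - 255 = -1239$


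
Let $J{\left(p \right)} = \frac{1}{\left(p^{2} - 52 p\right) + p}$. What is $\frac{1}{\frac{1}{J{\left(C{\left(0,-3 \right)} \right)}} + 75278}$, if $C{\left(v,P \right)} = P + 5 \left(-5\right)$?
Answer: $\frac{1}{77490} \approx 1.2905 \cdot 10^{-5}$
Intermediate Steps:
$C{\left(v,P \right)} = -25 + P$ ($C{\left(v,P \right)} = P - 25 = -25 + P$)
$J{\left(p \right)} = \frac{1}{p^{2} - 51 p}$
$\frac{1}{\frac{1}{J{\left(C{\left(0,-3 \right)} \right)}} + 75278} = \frac{1}{\frac{1}{\frac{1}{-25 - 3} \frac{1}{-51 - 28}} + 75278} = \frac{1}{\frac{1}{\frac{1}{-28} \frac{1}{-51 - 28}} + 75278} = \frac{1}{\frac{1}{\left(- \frac{1}{28}\right) \frac{1}{-79}} + 75278} = \frac{1}{\frac{1}{\left(- \frac{1}{28}\right) \left(- \frac{1}{79}\right)} + 75278} = \frac{1}{\frac{1}{\frac{1}{2212}} + 75278} = \frac{1}{2212 + 75278} = \frac{1}{77490}$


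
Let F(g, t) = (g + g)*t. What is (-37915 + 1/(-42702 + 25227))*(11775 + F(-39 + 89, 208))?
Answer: -863321707678/699 ≈ -1.2351e+9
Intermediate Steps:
F(g, t) = 2*g*t (F(g, t) = (2*g)*t = 2*g*t)
(-37915 + 1/(-42702 + 25227))*(11775 + F(-39 + 89, 208)) = (-37915 + 1/(-42702 + 25227))*(11775 + 2*(-39 + 89)*208) = (-37915 + 1/(-17475))*(11775 + 2*50*208) = (-37915 - 1/17475)*(11775 + 20800) = -662564626/17475*32575 = -863321707678/699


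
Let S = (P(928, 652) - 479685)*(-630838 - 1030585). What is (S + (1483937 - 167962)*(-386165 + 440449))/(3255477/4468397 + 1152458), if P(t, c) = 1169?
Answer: 3871659896439065696/5149643125303 ≈ 7.5183e+5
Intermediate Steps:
S = 795017488268 (S = (1169 - 479685)*(-630838 - 1030585) = -478516*(-1661423) = 795017488268)
(S + (1483937 - 167962)*(-386165 + 440449))/(3255477/4468397 + 1152458) = (795017488268 + (1483937 - 167962)*(-386165 + 440449))/(3255477/4468397 + 1152458) = (795017488268 + 1315975*54284)/(3255477*(1/4468397) + 1152458) = (795017488268 + 71436386900)/(3255477/4468397 + 1152458) = 866453875168/(5149643125303/4468397) = 866453875168*(4468397/5149643125303) = 3871659896439065696/5149643125303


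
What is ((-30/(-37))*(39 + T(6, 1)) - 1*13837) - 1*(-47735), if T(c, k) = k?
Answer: 1255426/37 ≈ 33930.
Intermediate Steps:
((-30/(-37))*(39 + T(6, 1)) - 1*13837) - 1*(-47735) = ((-30/(-37))*(39 + 1) - 1*13837) - 1*(-47735) = (-30*(-1/37)*40 - 13837) + 47735 = ((30/37)*40 - 13837) + 47735 = (1200/37 - 13837) + 47735 = -510769/37 + 47735 = 1255426/37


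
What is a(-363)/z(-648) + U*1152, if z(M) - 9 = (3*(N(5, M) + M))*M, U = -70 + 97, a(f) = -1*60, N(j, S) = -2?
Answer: 13101098092/421203 ≈ 31104.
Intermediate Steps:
a(f) = -60
U = 27
z(M) = 9 + M*(-6 + 3*M) (z(M) = 9 + (3*(-2 + M))*M = 9 + (-6 + 3*M)*M = 9 + M*(-6 + 3*M))
a(-363)/z(-648) + U*1152 = -60/(9 - 6*(-648) + 3*(-648)²) + 27*1152 = -60/(9 + 3888 + 3*419904) + 31104 = -60/(9 + 3888 + 1259712) + 31104 = -60/1263609 + 31104 = -60*1/1263609 + 31104 = -20/421203 + 31104 = 13101098092/421203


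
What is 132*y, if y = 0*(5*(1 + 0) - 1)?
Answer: 0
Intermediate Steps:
y = 0 (y = 0*(5*1 - 1) = 0*(5 - 1) = 0*4 = 0)
132*y = 132*0 = 0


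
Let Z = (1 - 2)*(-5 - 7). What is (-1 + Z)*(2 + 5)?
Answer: 77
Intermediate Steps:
Z = 12 (Z = -1*(-12) = 12)
(-1 + Z)*(2 + 5) = (-1 + 12)*(2 + 5) = 11*7 = 77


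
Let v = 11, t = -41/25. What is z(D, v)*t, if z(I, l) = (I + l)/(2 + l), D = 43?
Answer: -2214/325 ≈ -6.8123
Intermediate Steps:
t = -41/25 (t = -41*1/25 = -41/25 ≈ -1.6400)
z(I, l) = (I + l)/(2 + l)
z(D, v)*t = ((43 + 11)/(2 + 11))*(-41/25) = (54/13)*(-41/25) = -2214/325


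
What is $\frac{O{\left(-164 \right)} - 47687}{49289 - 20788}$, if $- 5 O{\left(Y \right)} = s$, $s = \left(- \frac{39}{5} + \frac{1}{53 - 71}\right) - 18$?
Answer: $- \frac{21456823}{12825450} \approx -1.673$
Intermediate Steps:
$s = - \frac{2327}{90}$ ($s = \left(\left(-39\right) \frac{1}{5} + \frac{1}{-18}\right) - 18 = \left(- \frac{39}{5} - \frac{1}{18}\right) - 18 = - \frac{707}{90} - 18 = - \frac{2327}{90} \approx -25.856$)
$O{\left(Y \right)} = \frac{2327}{450}$ ($O{\left(Y \right)} = \left(- \frac{1}{5}\right) \left(- \frac{2327}{90}\right) = \frac{2327}{450}$)
$\frac{O{\left(-164 \right)} - 47687}{49289 - 20788} = \frac{\frac{2327}{450} - 47687}{49289 - 20788} = - \frac{21456823}{450 \cdot 28501} = \left(- \frac{21456823}{450}\right) \frac{1}{28501} = - \frac{21456823}{12825450}$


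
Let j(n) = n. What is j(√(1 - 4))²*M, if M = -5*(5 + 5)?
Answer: 150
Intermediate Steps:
M = -50 (M = -5*10 = -50)
j(√(1 - 4))²*M = (√(1 - 4))²*(-50) = (√(-3))²*(-50) = (I*√3)²*(-50) = -3*(-50) = 150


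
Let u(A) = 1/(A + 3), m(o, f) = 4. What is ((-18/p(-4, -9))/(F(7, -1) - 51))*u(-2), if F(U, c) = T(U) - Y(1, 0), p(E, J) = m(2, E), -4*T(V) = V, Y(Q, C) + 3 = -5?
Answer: 18/179 ≈ 0.10056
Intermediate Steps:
Y(Q, C) = -8 (Y(Q, C) = -3 - 5 = -8)
u(A) = 1/(3 + A)
T(V) = -V/4
p(E, J) = 4
F(U, c) = 8 - U/4 (F(U, c) = -U/4 - 1*(-8) = -U/4 + 8 = 8 - U/4)
((-18/p(-4, -9))/(F(7, -1) - 51))*u(-2) = ((-18/4)/((8 - ¼*7) - 51))/(3 - 2) = ((-18*¼)/((8 - 7/4) - 51))/1 = -9/(2*(25/4 - 51))*1 = -9/(2*(-179/4))*1 = -9/2*(-4/179)*1 = (18/179)*1 = 18/179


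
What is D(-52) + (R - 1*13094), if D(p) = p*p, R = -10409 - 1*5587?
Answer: -26386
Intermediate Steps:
R = -15996 (R = -10409 - 5587 = -15996)
D(p) = p**2
D(-52) + (R - 1*13094) = (-52)**2 + (-15996 - 1*13094) = 2704 + (-15996 - 13094) = 2704 - 29090 = -26386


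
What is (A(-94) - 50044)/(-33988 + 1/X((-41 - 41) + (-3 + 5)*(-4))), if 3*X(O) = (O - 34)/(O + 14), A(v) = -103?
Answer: 1554557/1053571 ≈ 1.4755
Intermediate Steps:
X(O) = (-34 + O)/(3*(14 + O)) (X(O) = ((O - 34)/(O + 14))/3 = ((-34 + O)/(14 + O))/3 = (-34 + O)/(3*(14 + O)))
(A(-94) - 50044)/(-33988 + 1/X((-41 - 41) + (-3 + 5)*(-4))) = (-103 - 50044)/(-33988 + 1/((-34 + ((-41 - 41) + (-3 + 5)*(-4)))/(3*(14 + ((-41 - 41) + (-3 + 5)*(-4)))))) = -50147/(-33988 + 1/((-34 + (-82 + 2*(-4)))/(3*(14 + (-82 + 2*(-4)))))) = -50147/(-33988 + 1/((-34 + (-82 - 8))/(3*(14 + (-82 - 8))))) = -50147/(-33988 + 1/((-34 - 90)/(3*(14 - 90)))) = -50147/(-33988 + 1/((⅓)*(-124)/(-76))) = -50147/(-33988 + 1/((⅓)*(-1/76)*(-124))) = -50147/(-33988 + 1/(31/57)) = -50147/(-33988 + 57/31) = -50147/(-1053571/31) = -50147*(-31/1053571) = 1554557/1053571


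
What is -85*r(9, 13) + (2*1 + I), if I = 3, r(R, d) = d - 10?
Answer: -250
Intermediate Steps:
r(R, d) = -10 + d
-85*r(9, 13) + (2*1 + I) = -85*(-10 + 13) + (2*1 + 3) = -85*3 + (2 + 3) = -255 + 5 = -250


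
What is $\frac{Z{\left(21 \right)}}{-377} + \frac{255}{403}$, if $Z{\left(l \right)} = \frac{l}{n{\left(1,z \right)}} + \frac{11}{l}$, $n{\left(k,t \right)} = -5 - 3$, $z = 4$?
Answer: $\frac{1253303}{1963416} \approx 0.63833$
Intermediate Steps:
$n{\left(k,t \right)} = -8$
$Z{\left(l \right)} = \frac{11}{l} - \frac{l}{8}$ ($Z{\left(l \right)} = \frac{l}{-8} + \frac{11}{l} = l \left(- \frac{1}{8}\right) + \frac{11}{l} = - \frac{l}{8} + \frac{11}{l} = \frac{11}{l} - \frac{l}{8}$)
$\frac{Z{\left(21 \right)}}{-377} + \frac{255}{403} = \frac{\frac{11}{21} - \frac{21}{8}}{-377} + \frac{255}{403} = \left(11 \cdot \frac{1}{21} - \frac{21}{8}\right) \left(- \frac{1}{377}\right) + 255 \cdot \frac{1}{403} = \left(\frac{11}{21} - \frac{21}{8}\right) \left(- \frac{1}{377}\right) + \frac{255}{403} = \left(- \frac{353}{168}\right) \left(- \frac{1}{377}\right) + \frac{255}{403} = \frac{353}{63336} + \frac{255}{403} = \frac{1253303}{1963416}$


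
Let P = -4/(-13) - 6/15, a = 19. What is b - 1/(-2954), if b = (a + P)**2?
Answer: 4461846939/12480650 ≈ 357.50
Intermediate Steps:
P = -6/65 (P = -4*(-1/13) - 6*1/15 = 4/13 - 2/5 = -6/65 ≈ -0.092308)
b = 1510441/4225 (b = (19 - 6/65)**2 = (1229/65)**2 = 1510441/4225 ≈ 357.50)
b - 1/(-2954) = 1510441/4225 - 1/(-2954) = 1510441/4225 - 1*(-1/2954) = 1510441/4225 + 1/2954 = 4461846939/12480650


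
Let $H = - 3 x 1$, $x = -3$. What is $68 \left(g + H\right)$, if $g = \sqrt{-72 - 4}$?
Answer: $612 + 136 i \sqrt{19} \approx 612.0 + 592.81 i$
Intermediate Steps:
$H = 9$ ($H = \left(-3\right) \left(-3\right) 1 = 9 \cdot 1 = 9$)
$g = 2 i \sqrt{19}$ ($g = \sqrt{-76} = 2 i \sqrt{19} \approx 8.7178 i$)
$68 \left(g + H\right) = 68 \left(2 i \sqrt{19} + 9\right) = 68 \left(9 + 2 i \sqrt{19}\right) = 612 + 136 i \sqrt{19}$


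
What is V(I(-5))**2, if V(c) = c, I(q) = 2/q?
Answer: 4/25 ≈ 0.16000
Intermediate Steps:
V(I(-5))**2 = (2/(-5))**2 = (2*(-1/5))**2 = (-2/5)**2 = 4/25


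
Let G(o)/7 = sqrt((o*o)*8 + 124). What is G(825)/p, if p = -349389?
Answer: -14*sqrt(1361281)/349389 ≈ -0.046751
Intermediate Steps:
G(o) = 7*sqrt(124 + 8*o**2) (G(o) = 7*sqrt((o*o)*8 + 124) = 7*sqrt(o**2*8 + 124) = 7*sqrt(8*o**2 + 124) = 7*sqrt(124 + 8*o**2))
G(825)/p = (14*sqrt(31 + 2*825**2))/(-349389) = (14*sqrt(31 + 2*680625))*(-1/349389) = (14*sqrt(31 + 1361250))*(-1/349389) = (14*sqrt(1361281))*(-1/349389) = -14*sqrt(1361281)/349389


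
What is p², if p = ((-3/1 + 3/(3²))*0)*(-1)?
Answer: 0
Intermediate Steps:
p = 0 (p = ((-3*1 + 3/9)*0)*(-1) = ((-3 + 3*(⅑))*0)*(-1) = ((-3 + ⅓)*0)*(-1) = -8/3*0*(-1) = 0*(-1) = 0)
p² = 0² = 0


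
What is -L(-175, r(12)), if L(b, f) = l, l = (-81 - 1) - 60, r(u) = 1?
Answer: 142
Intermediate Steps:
l = -142 (l = -82 - 60 = -142)
L(b, f) = -142
-L(-175, r(12)) = -1*(-142) = 142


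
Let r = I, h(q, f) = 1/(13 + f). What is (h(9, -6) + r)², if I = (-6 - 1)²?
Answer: 118336/49 ≈ 2415.0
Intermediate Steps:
I = 49 (I = (-7)² = 49)
r = 49
(h(9, -6) + r)² = (1/(13 - 6) + 49)² = (1/7 + 49)² = (⅐ + 49)² = (344/7)² = 118336/49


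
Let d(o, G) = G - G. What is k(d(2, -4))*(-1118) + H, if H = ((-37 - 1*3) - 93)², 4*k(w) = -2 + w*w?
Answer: 18248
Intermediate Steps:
d(o, G) = 0
k(w) = -½ + w²/4 (k(w) = (-2 + w*w)/4 = (-2 + w²)/4 = -½ + w²/4)
H = 17689 (H = ((-37 - 3) - 93)² = (-40 - 93)² = (-133)² = 17689)
k(d(2, -4))*(-1118) + H = (-½ + (¼)*0²)*(-1118) + 17689 = (-½ + (¼)*0)*(-1118) + 17689 = (-½ + 0)*(-1118) + 17689 = -½*(-1118) + 17689 = 559 + 17689 = 18248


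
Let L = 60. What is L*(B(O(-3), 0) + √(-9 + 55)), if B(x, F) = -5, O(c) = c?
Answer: -300 + 60*√46 ≈ 106.94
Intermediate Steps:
L*(B(O(-3), 0) + √(-9 + 55)) = 60*(-5 + √(-9 + 55)) = 60*(-5 + √46) = -300 + 60*√46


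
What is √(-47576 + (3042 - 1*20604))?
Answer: I*√65138 ≈ 255.22*I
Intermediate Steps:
√(-47576 + (3042 - 1*20604)) = √(-47576 + (3042 - 20604)) = √(-47576 - 17562) = √(-65138) = I*√65138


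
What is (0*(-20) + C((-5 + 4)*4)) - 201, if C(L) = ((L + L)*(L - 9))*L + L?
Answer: -621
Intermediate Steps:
C(L) = L + 2*L**2*(-9 + L) (C(L) = ((2*L)*(-9 + L))*L + L = (2*L*(-9 + L))*L + L = 2*L**2*(-9 + L) + L = L + 2*L**2*(-9 + L))
(0*(-20) + C((-5 + 4)*4)) - 201 = (0*(-20) + ((-5 + 4)*4)*(1 - 18*(-5 + 4)*4 + 2*((-5 + 4)*4)**2)) - 201 = (0 + (-1*4)*(1 - (-18)*4 + 2*(-1*4)**2)) - 201 = (0 - 4*(1 - 18*(-4) + 2*(-4)**2)) - 201 = (0 - 4*(1 + 72 + 2*16)) - 201 = (0 - 4*(1 + 72 + 32)) - 201 = (0 - 4*105) - 201 = (0 - 420) - 201 = -420 - 201 = -621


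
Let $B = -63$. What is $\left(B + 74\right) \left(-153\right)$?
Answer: $-1683$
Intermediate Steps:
$\left(B + 74\right) \left(-153\right) = \left(-63 + 74\right) \left(-153\right) = 11 \left(-153\right) = -1683$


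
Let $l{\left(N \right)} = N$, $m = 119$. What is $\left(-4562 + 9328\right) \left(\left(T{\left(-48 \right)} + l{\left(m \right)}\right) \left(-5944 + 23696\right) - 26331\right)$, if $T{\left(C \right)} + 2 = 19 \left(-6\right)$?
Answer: $128324550$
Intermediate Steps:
$T{\left(C \right)} = -116$ ($T{\left(C \right)} = -2 + 19 \left(-6\right) = -2 - 114 = -116$)
$\left(-4562 + 9328\right) \left(\left(T{\left(-48 \right)} + l{\left(m \right)}\right) \left(-5944 + 23696\right) - 26331\right) = \left(-4562 + 9328\right) \left(\left(-116 + 119\right) \left(-5944 + 23696\right) - 26331\right) = 4766 \left(3 \cdot 17752 - 26331\right) = 4766 \left(53256 - 26331\right) = 4766 \cdot 26925 = 128324550$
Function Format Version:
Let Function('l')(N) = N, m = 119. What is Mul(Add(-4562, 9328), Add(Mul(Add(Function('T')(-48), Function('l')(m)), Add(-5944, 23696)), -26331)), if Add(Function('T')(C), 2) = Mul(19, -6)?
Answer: 128324550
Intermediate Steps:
Function('T')(C) = -116 (Function('T')(C) = Add(-2, Mul(19, -6)) = Add(-2, -114) = -116)
Mul(Add(-4562, 9328), Add(Mul(Add(Function('T')(-48), Function('l')(m)), Add(-5944, 23696)), -26331)) = Mul(Add(-4562, 9328), Add(Mul(Add(-116, 119), Add(-5944, 23696)), -26331)) = Mul(4766, Add(Mul(3, 17752), -26331)) = Mul(4766, Add(53256, -26331)) = Mul(4766, 26925) = 128324550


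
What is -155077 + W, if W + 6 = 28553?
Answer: -126530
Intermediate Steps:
W = 28547 (W = -6 + 28553 = 28547)
-155077 + W = -155077 + 28547 = -126530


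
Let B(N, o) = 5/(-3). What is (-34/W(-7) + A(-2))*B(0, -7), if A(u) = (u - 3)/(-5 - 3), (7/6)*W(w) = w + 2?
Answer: -1027/72 ≈ -14.264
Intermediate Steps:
B(N, o) = -5/3 (B(N, o) = 5*(-1/3) = -5/3)
W(w) = 12/7 + 6*w/7 (W(w) = 6*(w + 2)/7 = 6*(2 + w)/7 = 12/7 + 6*w/7)
A(u) = 3/8 - u/8 (A(u) = (-3 + u)/(-8) = (-3 + u)*(-1/8) = 3/8 - u/8)
(-34/W(-7) + A(-2))*B(0, -7) = (-34/(12/7 + (6/7)*(-7)) + (3/8 - 1/8*(-2)))*(-5/3) = (-34/(12/7 - 6) + (3/8 + 1/4))*(-5/3) = (-34/(-30/7) + 5/8)*(-5/3) = (-34*(-7/30) + 5/8)*(-5/3) = (119/15 + 5/8)*(-5/3) = (1027/120)*(-5/3) = -1027/72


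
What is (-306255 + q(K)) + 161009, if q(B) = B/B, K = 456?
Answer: -145245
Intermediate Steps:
q(B) = 1
(-306255 + q(K)) + 161009 = (-306255 + 1) + 161009 = -306254 + 161009 = -145245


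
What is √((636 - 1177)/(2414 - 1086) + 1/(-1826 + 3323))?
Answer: 7*I*√2050265751/497004 ≈ 0.63774*I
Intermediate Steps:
√((636 - 1177)/(2414 - 1086) + 1/(-1826 + 3323)) = √(-541/1328 + 1/1497) = √(-808549/1988016) = 7*I*√2050265751/497004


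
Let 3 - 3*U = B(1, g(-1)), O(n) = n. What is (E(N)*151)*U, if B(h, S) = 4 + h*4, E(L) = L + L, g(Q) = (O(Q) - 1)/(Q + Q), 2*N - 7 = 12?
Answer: -14345/3 ≈ -4781.7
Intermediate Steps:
N = 19/2 (N = 7/2 + (½)*12 = 7/2 + 6 = 19/2 ≈ 9.5000)
g(Q) = (-1 + Q)/(2*Q) (g(Q) = (Q - 1)/(Q + Q) = (-1 + Q)/((2*Q)) = (-1 + Q)*(1/(2*Q)) = (-1 + Q)/(2*Q))
E(L) = 2*L
B(h, S) = 4 + 4*h
U = -5/3 (U = 1 - (4 + 4*1)/3 = 1 - (4 + 4)/3 = 1 - ⅓*8 = 1 - 8/3 = -5/3 ≈ -1.6667)
(E(N)*151)*U = ((2*(19/2))*151)*(-5/3) = (19*151)*(-5/3) = 2869*(-5/3) = -14345/3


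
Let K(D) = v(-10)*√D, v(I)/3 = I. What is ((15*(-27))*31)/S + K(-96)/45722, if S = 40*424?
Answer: -2511/3392 - 60*I*√6/22861 ≈ -0.74027 - 0.0064288*I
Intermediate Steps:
v(I) = 3*I
S = 16960
K(D) = -30*√D (K(D) = (3*(-10))*√D = -30*√D)
((15*(-27))*31)/S + K(-96)/45722 = ((15*(-27))*31)/16960 - 120*I*√6/45722 = -405*31*(1/16960) - 120*I*√6*(1/45722) = -12555*1/16960 - 120*I*√6*(1/45722) = -2511/3392 - 60*I*√6/22861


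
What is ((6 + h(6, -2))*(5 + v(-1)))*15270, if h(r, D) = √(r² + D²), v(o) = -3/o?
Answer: 732960 + 244320*√10 ≈ 1.5056e+6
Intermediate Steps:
h(r, D) = √(D² + r²)
((6 + h(6, -2))*(5 + v(-1)))*15270 = ((6 + √((-2)² + 6²))*(5 - 3/(-1)))*15270 = ((6 + √(4 + 36))*(5 - 3*(-1)))*15270 = ((6 + √40)*(5 + 3))*15270 = ((6 + 2*√10)*8)*15270 = (48 + 16*√10)*15270 = 732960 + 244320*√10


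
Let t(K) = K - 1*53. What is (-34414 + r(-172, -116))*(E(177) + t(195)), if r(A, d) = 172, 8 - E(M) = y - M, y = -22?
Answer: -11950458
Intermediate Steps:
E(M) = 30 + M (E(M) = 8 - (-22 - M) = 8 + (22 + M) = 30 + M)
t(K) = -53 + K (t(K) = K - 53 = -53 + K)
(-34414 + r(-172, -116))*(E(177) + t(195)) = (-34414 + 172)*((30 + 177) + (-53 + 195)) = -34242*(207 + 142) = -34242*349 = -11950458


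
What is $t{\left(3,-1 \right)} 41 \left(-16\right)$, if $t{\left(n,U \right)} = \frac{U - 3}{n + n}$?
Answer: $\frac{1312}{3} \approx 437.33$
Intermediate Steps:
$t{\left(n,U \right)} = \frac{-3 + U}{2 n}$
$t{\left(3,-1 \right)} 41 \left(-16\right) = \frac{-3 - 1}{2 \cdot 3} \cdot 41 \left(-16\right) = \frac{1}{2} \cdot \frac{1}{3} \left(-4\right) 41 \left(-16\right) = \left(- \frac{2}{3}\right) 41 \left(-16\right) = \left(- \frac{82}{3}\right) \left(-16\right) = \frac{1312}{3}$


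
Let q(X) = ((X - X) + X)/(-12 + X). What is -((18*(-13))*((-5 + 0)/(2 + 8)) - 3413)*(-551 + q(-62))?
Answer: -67093376/37 ≈ -1.8133e+6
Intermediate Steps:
q(X) = X/(-12 + X) (q(X) = (0 + X)/(-12 + X) = X/(-12 + X))
-((18*(-13))*((-5 + 0)/(2 + 8)) - 3413)*(-551 + q(-62)) = -((18*(-13))*((-5 + 0)/(2 + 8)) - 3413)*(-551 - 62/(-12 - 62)) = -(-(-1170)/10 - 3413)*(-551 - 62/(-74)) = -(-(-1170)/10 - 3413)*(-551 - 62*(-1/74)) = -(-234*(-½) - 3413)*(-551 + 31/37) = -(117 - 3413)*(-20356)/37 = -(-3296)*(-20356)/37 = -1*67093376/37 = -67093376/37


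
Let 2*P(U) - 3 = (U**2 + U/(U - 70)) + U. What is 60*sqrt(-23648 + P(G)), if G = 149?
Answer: 60*I*sqrt(77828746)/79 ≈ 6700.3*I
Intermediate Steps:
P(U) = 3/2 + U/2 + U**2/2 + U/(2*(-70 + U)) (P(U) = 3/2 + ((U**2 + U/(U - 70)) + U)/2 = 3/2 + ((U**2 + U/(-70 + U)) + U)/2 = 3/2 + (U + U**2 + U/(-70 + U))/2 = 3/2 + (U/2 + U**2/2 + U/(2*(-70 + U))) = 3/2 + U/2 + U**2/2 + U/(2*(-70 + U)))
60*sqrt(-23648 + P(G)) = 60*sqrt(-23648 + (-210 + 149**3 - 69*149**2 - 66*149)/(2*(-70 + 149))) = 60*sqrt(-23648 + (1/2)*(-210 + 3307949 - 69*22201 - 9834)/79) = 60*sqrt(-23648 + (1/2)*(1/79)*(-210 + 3307949 - 1531869 - 9834)) = 60*sqrt(-23648 + (1/2)*(1/79)*1766036) = 60*sqrt(-23648 + 883018/79) = 60*sqrt(-985174/79) = 60*(I*sqrt(77828746)/79) = 60*I*sqrt(77828746)/79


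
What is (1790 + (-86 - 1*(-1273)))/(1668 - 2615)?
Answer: -2977/947 ≈ -3.1436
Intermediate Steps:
(1790 + (-86 - 1*(-1273)))/(1668 - 2615) = (1790 + (-86 + 1273))/(-947) = (1790 + 1187)*(-1/947) = 2977*(-1/947) = -2977/947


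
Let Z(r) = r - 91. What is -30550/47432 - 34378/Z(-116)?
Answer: 812146723/4909212 ≈ 165.43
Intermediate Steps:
Z(r) = -91 + r
-30550/47432 - 34378/Z(-116) = -30550/47432 - 34378/(-91 - 116) = -30550*1/47432 - 34378/(-207) = -15275/23716 - 34378*(-1/207) = -15275/23716 + 34378/207 = 812146723/4909212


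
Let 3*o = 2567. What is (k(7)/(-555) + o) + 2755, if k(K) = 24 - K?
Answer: 2003903/555 ≈ 3610.6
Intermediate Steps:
o = 2567/3 (o = (1/3)*2567 = 2567/3 ≈ 855.67)
(k(7)/(-555) + o) + 2755 = ((24 - 1*7)/(-555) + 2567/3) + 2755 = ((24 - 7)*(-1/555) + 2567/3) + 2755 = (17*(-1/555) + 2567/3) + 2755 = (-17/555 + 2567/3) + 2755 = 474878/555 + 2755 = 2003903/555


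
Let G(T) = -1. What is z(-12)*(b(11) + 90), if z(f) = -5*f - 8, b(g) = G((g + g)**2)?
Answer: 4628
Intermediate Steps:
b(g) = -1
z(f) = -8 - 5*f
z(-12)*(b(11) + 90) = (-8 - 5*(-12))*(-1 + 90) = (-8 + 60)*89 = 52*89 = 4628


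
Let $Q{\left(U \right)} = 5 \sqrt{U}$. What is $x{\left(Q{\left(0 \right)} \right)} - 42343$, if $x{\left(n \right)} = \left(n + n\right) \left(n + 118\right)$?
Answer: $-42343$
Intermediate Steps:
$x{\left(n \right)} = 2 n \left(118 + n\right)$
$x{\left(Q{\left(0 \right)} \right)} - 42343 = 2 \cdot 5 \sqrt{0} \left(118 + 5 \sqrt{0}\right) - 42343 = 2 \cdot 5 \cdot 0 \left(118 + 5 \cdot 0\right) - 42343 = 2 \cdot 0 \left(118 + 0\right) - 42343 = 2 \cdot 0 \cdot 118 - 42343 = 0 - 42343 = -42343$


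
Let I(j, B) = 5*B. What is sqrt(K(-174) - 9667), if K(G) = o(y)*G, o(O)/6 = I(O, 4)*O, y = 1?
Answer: I*sqrt(30547) ≈ 174.78*I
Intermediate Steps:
o(O) = 120*O (o(O) = 6*((5*4)*O) = 6*(20*O) = 120*O)
K(G) = 120*G (K(G) = (120*1)*G = 120*G)
sqrt(K(-174) - 9667) = sqrt(120*(-174) - 9667) = sqrt(-20880 - 9667) = sqrt(-30547) = I*sqrt(30547)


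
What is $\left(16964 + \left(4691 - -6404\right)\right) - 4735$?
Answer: $23324$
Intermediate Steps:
$\left(16964 + \left(4691 - -6404\right)\right) - 4735 = \left(16964 + \left(4691 + 6404\right)\right) - 4735 = \left(16964 + 11095\right) - 4735 = 28059 - 4735 = 23324$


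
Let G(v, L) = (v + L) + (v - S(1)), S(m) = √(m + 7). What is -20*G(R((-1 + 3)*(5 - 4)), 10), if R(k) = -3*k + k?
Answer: -40 + 40*√2 ≈ 16.569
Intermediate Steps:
S(m) = √(7 + m)
R(k) = -2*k
G(v, L) = L - 2*√2 + 2*v (G(v, L) = (v + L) + (v - √(7 + 1)) = (L + v) + (v - √8) = (L + v) + (v - 2*√2) = L - 2*√2 + 2*v)
-20*G(R((-1 + 3)*(5 - 4)), 10) = -20*(10 - 2*√2 + 2*(-2*(-1 + 3)*(5 - 4))) = -20*(10 - 2*√2 + 2*(-4)) = -20*(10 - 2*√2 - 8) = -20*(2 - 2*√2) = -40 + 40*√2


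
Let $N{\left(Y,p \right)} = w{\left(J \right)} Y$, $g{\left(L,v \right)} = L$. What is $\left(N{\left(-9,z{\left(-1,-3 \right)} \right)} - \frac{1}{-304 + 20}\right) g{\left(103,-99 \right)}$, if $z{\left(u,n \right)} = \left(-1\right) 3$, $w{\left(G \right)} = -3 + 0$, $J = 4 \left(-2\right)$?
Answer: $\frac{789907}{284} \approx 2781.4$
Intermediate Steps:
$J = -8$
$w{\left(G \right)} = -3$
$z{\left(u,n \right)} = -3$
$N{\left(Y,p \right)} = - 3 Y$
$\left(N{\left(-9,z{\left(-1,-3 \right)} \right)} - \frac{1}{-304 + 20}\right) g{\left(103,-99 \right)} = \left(\left(-3\right) \left(-9\right) - \frac{1}{-304 + 20}\right) 103 = \left(27 - \frac{1}{-284}\right) 103 = \left(27 - - \frac{1}{284}\right) 103 = \left(27 + \frac{1}{284}\right) 103 = \frac{7669}{284} \cdot 103 = \frac{789907}{284}$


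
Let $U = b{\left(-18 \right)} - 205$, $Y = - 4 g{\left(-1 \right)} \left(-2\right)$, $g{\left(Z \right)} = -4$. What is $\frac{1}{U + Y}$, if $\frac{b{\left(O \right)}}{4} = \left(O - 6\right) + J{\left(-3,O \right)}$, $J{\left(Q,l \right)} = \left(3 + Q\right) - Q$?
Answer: $- \frac{1}{321} \approx -0.0031153$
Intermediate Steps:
$Y = -32$ ($Y = \left(-4\right) \left(-4\right) \left(-2\right) = 16 \left(-2\right) = -32$)
$J{\left(Q,l \right)} = 3$
$b{\left(O \right)} = -12 + 4 O$ ($b{\left(O \right)} = 4 \left(\left(O - 6\right) + 3\right) = 4 \left(\left(-6 + O\right) + 3\right) = 4 \left(-3 + O\right) = -12 + 4 O$)
$U = -289$ ($U = \left(-12 + 4 \left(-18\right)\right) - 205 = \left(-12 - 72\right) - 205 = -84 - 205 = -289$)
$\frac{1}{U + Y} = \frac{1}{-289 - 32} = \frac{1}{-321} = - \frac{1}{321}$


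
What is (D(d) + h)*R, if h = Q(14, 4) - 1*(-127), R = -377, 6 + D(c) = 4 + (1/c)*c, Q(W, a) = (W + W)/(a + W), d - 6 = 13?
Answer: -432796/9 ≈ -48088.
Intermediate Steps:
d = 19 (d = 6 + 13 = 19)
Q(W, a) = 2*W/(W + a) (Q(W, a) = (2*W)/(W + a) = 2*W/(W + a))
D(c) = -1 (D(c) = -6 + (4 + (1/c)*c) = -6 + (4 + c/c) = -6 + (4 + 1) = -6 + 5 = -1)
h = 1157/9 (h = 2*14/(14 + 4) - 1*(-127) = 2*14/18 + 127 = 2*14*(1/18) + 127 = 14/9 + 127 = 1157/9 ≈ 128.56)
(D(d) + h)*R = (-1 + 1157/9)*(-377) = (1148/9)*(-377) = -432796/9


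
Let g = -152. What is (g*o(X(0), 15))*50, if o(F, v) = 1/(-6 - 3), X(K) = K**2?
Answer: 7600/9 ≈ 844.44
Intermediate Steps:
o(F, v) = -1/9 (o(F, v) = 1/(-9) = -1/9)
(g*o(X(0), 15))*50 = -152*(-1/9)*50 = (152/9)*50 = 7600/9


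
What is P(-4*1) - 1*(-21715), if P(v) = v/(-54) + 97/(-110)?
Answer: 64491151/2970 ≈ 21714.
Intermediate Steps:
P(v) = -97/110 - v/54 (P(v) = v*(-1/54) + 97*(-1/110) = -v/54 - 97/110 = -97/110 - v/54)
P(-4*1) - 1*(-21715) = (-97/110 - (-2)/27) - 1*(-21715) = (-97/110 - 1/54*(-4)) + 21715 = (-97/110 + 2/27) + 21715 = -2399/2970 + 21715 = 64491151/2970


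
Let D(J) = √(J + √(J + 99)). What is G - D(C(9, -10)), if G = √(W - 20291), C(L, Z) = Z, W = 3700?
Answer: -√(-10 + √89) + I*√16591 ≈ 128.05*I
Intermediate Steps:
G = I*√16591 (G = √(3700 - 20291) = √(-16591) = I*√16591 ≈ 128.81*I)
D(J) = √(J + √(99 + J))
G - D(C(9, -10)) = I*√16591 - √(-10 + √(99 - 10)) = I*√16591 - √(-10 + √89) = -√(-10 + √89) + I*√16591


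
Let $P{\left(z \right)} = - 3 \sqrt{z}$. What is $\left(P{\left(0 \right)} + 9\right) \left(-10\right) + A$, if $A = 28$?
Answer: $-62$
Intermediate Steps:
$\left(P{\left(0 \right)} + 9\right) \left(-10\right) + A = \left(- 3 \sqrt{0} + 9\right) \left(-10\right) + 28 = \left(\left(-3\right) 0 + 9\right) \left(-10\right) + 28 = \left(0 + 9\right) \left(-10\right) + 28 = 9 \left(-10\right) + 28 = -90 + 28 = -62$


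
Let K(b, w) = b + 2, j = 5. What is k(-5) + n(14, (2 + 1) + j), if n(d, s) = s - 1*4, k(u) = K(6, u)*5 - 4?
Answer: 40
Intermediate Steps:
K(b, w) = 2 + b
k(u) = 36 (k(u) = (2 + 6)*5 - 4 = 8*5 - 4 = 40 - 4 = 36)
n(d, s) = -4 + s (n(d, s) = s - 4 = -4 + s)
k(-5) + n(14, (2 + 1) + j) = 36 + (-4 + ((2 + 1) + 5)) = 36 + (-4 + (3 + 5)) = 36 + (-4 + 8) = 36 + 4 = 40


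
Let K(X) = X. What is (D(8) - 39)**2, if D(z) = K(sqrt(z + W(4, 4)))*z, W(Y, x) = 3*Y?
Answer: 2801 - 1248*sqrt(5) ≈ 10.387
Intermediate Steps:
D(z) = z*sqrt(12 + z) (D(z) = sqrt(z + 3*4)*z = sqrt(z + 12)*z = sqrt(12 + z)*z = z*sqrt(12 + z))
(D(8) - 39)**2 = (8*sqrt(12 + 8) - 39)**2 = (8*sqrt(20) - 39)**2 = (8*(2*sqrt(5)) - 39)**2 = (16*sqrt(5) - 39)**2 = (-39 + 16*sqrt(5))**2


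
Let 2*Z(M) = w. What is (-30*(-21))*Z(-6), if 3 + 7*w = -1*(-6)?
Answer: 135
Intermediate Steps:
w = 3/7 (w = -3/7 + (-1*(-6))/7 = -3/7 + (⅐)*6 = -3/7 + 6/7 = 3/7 ≈ 0.42857)
Z(M) = 3/14 (Z(M) = (½)*(3/7) = 3/14)
(-30*(-21))*Z(-6) = -30*(-21)*(3/14) = 630*(3/14) = 135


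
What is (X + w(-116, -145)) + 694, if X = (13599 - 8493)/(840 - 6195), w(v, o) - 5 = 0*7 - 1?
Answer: 1244228/1785 ≈ 697.05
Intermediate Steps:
w(v, o) = 4 (w(v, o) = 5 + (0*7 - 1) = 5 + (0 - 1) = 5 - 1 = 4)
X = -1702/1785 (X = 5106/(-5355) = 5106*(-1/5355) = -1702/1785 ≈ -0.95350)
(X + w(-116, -145)) + 694 = (-1702/1785 + 4) + 694 = 5438/1785 + 694 = 1244228/1785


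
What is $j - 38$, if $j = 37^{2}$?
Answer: $1331$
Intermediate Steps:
$j = 1369$
$j - 38 = 1369 - 38 = 1331$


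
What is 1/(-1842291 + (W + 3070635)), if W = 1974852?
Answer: 1/3203196 ≈ 3.1219e-7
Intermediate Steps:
1/(-1842291 + (W + 3070635)) = 1/(-1842291 + (1974852 + 3070635)) = 1/(-1842291 + 5045487) = 1/3203196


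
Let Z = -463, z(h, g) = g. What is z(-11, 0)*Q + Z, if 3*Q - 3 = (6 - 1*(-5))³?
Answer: -463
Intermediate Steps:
Q = 1334/3 (Q = 1 + (6 - 1*(-5))³/3 = 1 + (6 + 5)³/3 = 1 + (⅓)*11³ = 1 + (⅓)*1331 = 1 + 1331/3 = 1334/3 ≈ 444.67)
z(-11, 0)*Q + Z = 0*(1334/3) - 463 = 0 - 463 = -463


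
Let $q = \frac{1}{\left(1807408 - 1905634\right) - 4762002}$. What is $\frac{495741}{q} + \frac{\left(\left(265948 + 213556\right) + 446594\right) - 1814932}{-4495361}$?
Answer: $- \frac{10831187027378681394}{4495361} \approx -2.4094 \cdot 10^{12}$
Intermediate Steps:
$q = - \frac{1}{4860228}$ ($q = \frac{1}{\left(1807408 - 1905634\right) - 4762002} = \frac{1}{-98226 - 4762002} = \frac{1}{-4860228} = - \frac{1}{4860228} \approx -2.0575 \cdot 10^{-7}$)
$\frac{495741}{q} + \frac{\left(\left(265948 + 213556\right) + 446594\right) - 1814932}{-4495361} = \frac{495741}{- \frac{1}{4860228}} + \frac{\left(\left(265948 + 213556\right) + 446594\right) - 1814932}{-4495361} = 495741 \left(-4860228\right) + \left(\left(479504 + 446594\right) - 1814932\right) \left(- \frac{1}{4495361}\right) = -2409414288948 + \left(926098 - 1814932\right) \left(- \frac{1}{4495361}\right) = -2409414288948 - - \frac{888834}{4495361} = -2409414288948 + \frac{888834}{4495361} = - \frac{10831187027378681394}{4495361}$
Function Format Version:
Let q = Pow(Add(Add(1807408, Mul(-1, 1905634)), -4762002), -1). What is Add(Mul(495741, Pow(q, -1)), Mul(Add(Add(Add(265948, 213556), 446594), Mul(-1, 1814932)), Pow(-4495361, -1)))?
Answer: Rational(-10831187027378681394, 4495361) ≈ -2.4094e+12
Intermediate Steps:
q = Rational(-1, 4860228) (q = Pow(Add(Add(1807408, -1905634), -4762002), -1) = Pow(Add(-98226, -4762002), -1) = Pow(-4860228, -1) = Rational(-1, 4860228) ≈ -2.0575e-7)
Add(Mul(495741, Pow(q, -1)), Mul(Add(Add(Add(265948, 213556), 446594), Mul(-1, 1814932)), Pow(-4495361, -1))) = Add(Mul(495741, Pow(Rational(-1, 4860228), -1)), Mul(Add(Add(Add(265948, 213556), 446594), Mul(-1, 1814932)), Pow(-4495361, -1))) = Add(Mul(495741, -4860228), Mul(Add(Add(479504, 446594), -1814932), Rational(-1, 4495361))) = Add(-2409414288948, Mul(Add(926098, -1814932), Rational(-1, 4495361))) = Add(-2409414288948, Mul(-888834, Rational(-1, 4495361))) = Add(-2409414288948, Rational(888834, 4495361)) = Rational(-10831187027378681394, 4495361)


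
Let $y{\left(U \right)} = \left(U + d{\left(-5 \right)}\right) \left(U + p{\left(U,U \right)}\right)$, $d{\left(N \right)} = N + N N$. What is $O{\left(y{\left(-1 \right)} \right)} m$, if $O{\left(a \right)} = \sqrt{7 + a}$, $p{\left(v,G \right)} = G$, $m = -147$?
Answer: $- 147 i \sqrt{31} \approx - 818.46 i$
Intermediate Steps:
$d{\left(N \right)} = N + N^{2}$
$y{\left(U \right)} = 2 U \left(20 + U\right)$ ($y{\left(U \right)} = \left(U - 5 \left(1 - 5\right)\right) \left(U + U\right) = \left(U - -20\right) 2 U = \left(U + 20\right) 2 U = \left(20 + U\right) 2 U = 2 U \left(20 + U\right)$)
$O{\left(y{\left(-1 \right)} \right)} m = \sqrt{7 + 2 \left(-1\right) \left(20 - 1\right)} \left(-147\right) = \sqrt{7 + 2 \left(-1\right) 19} \left(-147\right) = \sqrt{7 - 38} \left(-147\right) = \sqrt{-31} \left(-147\right) = i \sqrt{31} \left(-147\right) = - 147 i \sqrt{31}$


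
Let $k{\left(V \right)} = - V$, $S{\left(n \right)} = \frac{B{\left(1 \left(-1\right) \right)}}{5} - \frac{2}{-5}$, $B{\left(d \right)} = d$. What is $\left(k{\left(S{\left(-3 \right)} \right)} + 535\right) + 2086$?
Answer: $\frac{13104}{5} \approx 2620.8$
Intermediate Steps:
$S{\left(n \right)} = \frac{1}{5}$ ($S{\left(n \right)} = \frac{1 \left(-1\right)}{5} - \frac{2}{-5} = \left(-1\right) \frac{1}{5} - - \frac{2}{5} = - \frac{1}{5} + \frac{2}{5} = \frac{1}{5}$)
$\left(k{\left(S{\left(-3 \right)} \right)} + 535\right) + 2086 = \left(\left(-1\right) \frac{1}{5} + 535\right) + 2086 = \left(- \frac{1}{5} + 535\right) + 2086 = \frac{2674}{5} + 2086 = \frac{13104}{5}$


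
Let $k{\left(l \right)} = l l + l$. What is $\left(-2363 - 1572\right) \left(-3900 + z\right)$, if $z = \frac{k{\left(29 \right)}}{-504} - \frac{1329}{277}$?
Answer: $\frac{357679698935}{23268} \approx 1.5372 \cdot 10^{7}$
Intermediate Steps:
$k{\left(l \right)} = l + l^{2}$ ($k{\left(l \right)} = l^{2} + l = l + l^{2}$)
$z = - \frac{151801}{23268}$ ($z = \frac{29 \left(1 + 29\right)}{-504} - \frac{1329}{277} = 29 \cdot 30 \left(- \frac{1}{504}\right) - \frac{1329}{277} = 870 \left(- \frac{1}{504}\right) - \frac{1329}{277} = - \frac{145}{84} - \frac{1329}{277} = - \frac{151801}{23268} \approx -6.524$)
$\left(-2363 - 1572\right) \left(-3900 + z\right) = \left(-2363 - 1572\right) \left(-3900 - \frac{151801}{23268}\right) = \left(-3935\right) \left(- \frac{90897001}{23268}\right) = \frac{357679698935}{23268}$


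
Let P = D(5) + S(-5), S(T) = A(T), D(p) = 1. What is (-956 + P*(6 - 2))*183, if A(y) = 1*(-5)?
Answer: -177876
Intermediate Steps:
A(y) = -5
S(T) = -5
P = -4 (P = 1 - 5 = -4)
(-956 + P*(6 - 2))*183 = (-956 - 4*(6 - 2))*183 = (-956 - 4*4)*183 = (-956 - 16)*183 = -972*183 = -177876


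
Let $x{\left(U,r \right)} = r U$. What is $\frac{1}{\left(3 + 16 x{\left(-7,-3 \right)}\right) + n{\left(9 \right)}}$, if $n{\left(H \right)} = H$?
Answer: $\frac{1}{348} \approx 0.0028736$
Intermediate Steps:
$x{\left(U,r \right)} = U r$
$\frac{1}{\left(3 + 16 x{\left(-7,-3 \right)}\right) + n{\left(9 \right)}} = \frac{1}{\left(3 + 16 \left(\left(-7\right) \left(-3\right)\right)\right) + 9} = \frac{1}{\left(3 + 16 \cdot 21\right) + 9} = \frac{1}{\left(3 + 336\right) + 9} = \frac{1}{339 + 9} = \frac{1}{348}$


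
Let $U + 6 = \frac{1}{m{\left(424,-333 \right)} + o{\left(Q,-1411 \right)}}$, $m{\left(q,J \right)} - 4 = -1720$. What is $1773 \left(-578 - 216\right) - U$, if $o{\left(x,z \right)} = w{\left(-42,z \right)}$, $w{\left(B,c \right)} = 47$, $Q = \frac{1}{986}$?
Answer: $- \frac{2349544763}{1669} \approx -1.4078 \cdot 10^{6}$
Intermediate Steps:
$Q = \frac{1}{986} \approx 0.0010142$
$m{\left(q,J \right)} = -1716$ ($m{\left(q,J \right)} = 4 - 1720 = -1716$)
$o{\left(x,z \right)} = 47$
$U = - \frac{10015}{1669}$ ($U = -6 + \frac{1}{-1716 + 47} = -6 + \frac{1}{-1669} = -6 - \frac{1}{1669} = - \frac{10015}{1669} \approx -6.0006$)
$1773 \left(-578 - 216\right) - U = 1773 \left(-578 - 216\right) - - \frac{10015}{1669} = 1773 \left(-794\right) + \frac{10015}{1669} = -1407762 + \frac{10015}{1669} = - \frac{2349544763}{1669}$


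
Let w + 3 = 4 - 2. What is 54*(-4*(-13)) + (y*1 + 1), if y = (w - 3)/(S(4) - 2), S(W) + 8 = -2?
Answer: 8428/3 ≈ 2809.3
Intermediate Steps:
w = -1 (w = -3 + (4 - 2) = -3 + 2 = -1)
S(W) = -10 (S(W) = -8 - 2 = -10)
y = ⅓ (y = (-1 - 3)/(-10 - 2) = -4/(-12) = -4*(-1/12) = ⅓ ≈ 0.33333)
54*(-4*(-13)) + (y*1 + 1) = 54*(-4*(-13)) + ((⅓)*1 + 1) = 54*52 + (⅓ + 1) = 2808 + 4/3 = 8428/3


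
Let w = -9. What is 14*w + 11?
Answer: -115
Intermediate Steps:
14*w + 11 = 14*(-9) + 11 = -126 + 11 = -115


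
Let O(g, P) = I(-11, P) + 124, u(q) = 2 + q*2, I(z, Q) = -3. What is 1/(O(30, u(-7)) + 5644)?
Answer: 1/5765 ≈ 0.00017346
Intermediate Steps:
u(q) = 2 + 2*q
O(g, P) = 121 (O(g, P) = -3 + 124 = 121)
1/(O(30, u(-7)) + 5644) = 1/(121 + 5644) = 1/5765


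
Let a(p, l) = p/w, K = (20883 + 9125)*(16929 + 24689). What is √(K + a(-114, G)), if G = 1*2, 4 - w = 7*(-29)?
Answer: 7*√121344573138/69 ≈ 35339.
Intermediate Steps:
w = 207 (w = 4 - 7*(-29) = 4 - 1*(-203) = 4 + 203 = 207)
K = 1248872944 (K = 30008*41618 = 1248872944)
G = 2
a(p, l) = p/207
√(K + a(-114, G)) = √(1248872944 + (1/207)*(-114)) = √(1248872944 - 38/69) = √(86172233098/69) = 7*√121344573138/69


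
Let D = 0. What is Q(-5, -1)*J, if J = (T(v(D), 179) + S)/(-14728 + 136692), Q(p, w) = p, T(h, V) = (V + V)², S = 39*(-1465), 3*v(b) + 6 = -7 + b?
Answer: -355145/121964 ≈ -2.9119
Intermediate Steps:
v(b) = -13/3 + b/3 (v(b) = -2 + (-7 + b)/3 = -2 + (-7/3 + b/3) = -13/3 + b/3)
S = -57135
T(h, V) = 4*V² (T(h, V) = (2*V)² = 4*V²)
J = 71029/121964 (J = (4*179² - 57135)/(-14728 + 136692) = (4*32041 - 57135)/121964 = (128164 - 57135)*(1/121964) = 71029*(1/121964) = 71029/121964 ≈ 0.58238)
Q(-5, -1)*J = -5*71029/121964 = -355145/121964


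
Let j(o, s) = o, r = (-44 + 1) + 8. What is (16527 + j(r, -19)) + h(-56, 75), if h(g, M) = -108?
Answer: 16384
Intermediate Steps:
r = -35 (r = -43 + 8 = -35)
(16527 + j(r, -19)) + h(-56, 75) = (16527 - 35) - 108 = 16492 - 108 = 16384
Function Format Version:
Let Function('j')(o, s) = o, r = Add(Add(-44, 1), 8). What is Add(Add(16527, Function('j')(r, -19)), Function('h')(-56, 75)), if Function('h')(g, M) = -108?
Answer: 16384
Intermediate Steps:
r = -35 (r = Add(-43, 8) = -35)
Add(Add(16527, Function('j')(r, -19)), Function('h')(-56, 75)) = Add(Add(16527, -35), -108) = Add(16492, -108) = 16384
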